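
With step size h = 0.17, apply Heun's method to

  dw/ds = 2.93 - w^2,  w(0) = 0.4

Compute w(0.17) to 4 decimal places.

0.8200

Heun: k1 = f(s_n, w_n); k2 = f(s_n + h, w_n + h·k1); w_{n+1} = w_n + (h/2)·(k1 + k2).
s=0.000000, w=0.400000:
  k1 = f(0.000000, 0.400000) = 2.770000
  k2 = f(0.170000, 0.870900) = 2.171533
  w ← 0.400000 + (0.17/2)·(2.770000 + 2.171533) = 0.820030
w(0.17) ≈ 0.8200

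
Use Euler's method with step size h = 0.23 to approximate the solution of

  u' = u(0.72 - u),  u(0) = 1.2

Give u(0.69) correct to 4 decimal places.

Euler: u_{n+1} = u_n + h·f(t_n, u_n).
t=0.000000, u=1.200000: f=-0.576000 → u ← 1.200000 + 0.23·(-0.576000) = 1.067520
t=0.230000, u=1.067520: f=-0.370985 → u ← 1.067520 + 0.23·(-0.370985) = 0.982194
t=0.460000, u=0.982194: f=-0.257525 → u ← 0.982194 + 0.23·(-0.257525) = 0.922963
u(0.69) ≈ 0.9230

0.9230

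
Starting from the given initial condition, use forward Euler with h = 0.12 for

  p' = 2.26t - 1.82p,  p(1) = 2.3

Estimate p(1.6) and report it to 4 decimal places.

1.8122

Euler: p_{n+1} = p_n + h·f(t_n, p_n).
t=1.000000, p=2.300000: f=-1.926000 → p ← 2.300000 + 0.12·(-1.926000) = 2.068880
t=1.120000, p=2.068880: f=-1.234162 → p ← 2.068880 + 0.12·(-1.234162) = 1.920781
t=1.240000, p=1.920781: f=-0.693421 → p ← 1.920781 + 0.12·(-0.693421) = 1.837570
t=1.360000, p=1.837570: f=-0.270778 → p ← 1.837570 + 0.12·(-0.270778) = 1.805077
t=1.480000, p=1.805077: f=0.059560 → p ← 1.805077 + 0.12·0.059560 = 1.812224
p(1.6) ≈ 1.8122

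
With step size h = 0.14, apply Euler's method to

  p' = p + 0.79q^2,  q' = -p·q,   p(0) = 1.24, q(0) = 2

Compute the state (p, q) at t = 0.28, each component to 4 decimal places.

2.4180, 1.2233

Euler on (p,q): p_{n+1} = p_n + h·p', q_{n+1} = q_n + h·q'.
0.000000: (1.240000, 2.000000); f=(4.400000, -2.480000) → (1.856000, 1.652800)
0.140000: (1.856000, 1.652800); f=(4.014081, -3.067597) → (2.417971, 1.223336)
(p(0.28), q(0.28)) ≈ (2.4180, 1.2233)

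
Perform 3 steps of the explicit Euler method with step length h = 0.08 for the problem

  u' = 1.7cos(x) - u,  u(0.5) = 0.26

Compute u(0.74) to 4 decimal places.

0.5156

Euler: u_{n+1} = u_n + h·f(x_n, u_n).
x=0.500000, u=0.260000: f=1.231890 → u ← 0.260000 + 0.08·1.231890 = 0.358551
x=0.580000, u=0.358551: f=1.063435 → u ← 0.358551 + 0.08·1.063435 = 0.443626
x=0.660000, u=0.443626: f=0.899361 → u ← 0.443626 + 0.08·0.899361 = 0.515575
u(0.74) ≈ 0.5156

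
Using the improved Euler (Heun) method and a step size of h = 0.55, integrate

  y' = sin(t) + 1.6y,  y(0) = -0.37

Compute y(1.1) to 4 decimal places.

Heun: k1 = f(t_n, y_n); k2 = f(t_n + h, y_n + h·k1); y_{n+1} = y_n + (h/2)·(k1 + k2).
t=0.000000, y=-0.370000:
  k1 = f(0.000000, -0.370000) = -0.592000
  k2 = f(0.550000, -0.695600) = -0.590273
  y ← -0.370000 + (0.55/2)·(-0.592000 + (-0.590273)) = -0.695125
t=0.550000, y=-0.695125:
  k1 = f(0.550000, -0.695125) = -0.589513
  k2 = f(1.100000, -1.019357) = -0.739764
  y ← -0.695125 + (0.55/2)·(-0.589513 + (-0.739764)) = -1.060676
y(1.1) ≈ -1.0607

-1.0607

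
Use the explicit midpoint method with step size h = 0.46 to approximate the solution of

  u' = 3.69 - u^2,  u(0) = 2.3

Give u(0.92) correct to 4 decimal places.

Midpoint: k1 = f(t_n, u_n); k2 = f(t_n + h/2, u_n + (h/2)·k1); u_{n+1} = u_n + h·k2.
t=0.000000, u=2.300000:
  k1 = f(0.000000, 2.300000) = -1.600000
  k2 = f(0.230000, 1.932000) = -0.042624
  u ← 2.300000 + 0.46·(-0.042624) = 2.280393
t=0.460000, u=2.280393:
  k1 = f(0.460000, 2.280393) = -1.510192
  k2 = f(0.690000, 1.933049) = -0.046678
  u ← 2.280393 + 0.46·(-0.046678) = 2.258921
u(0.92) ≈ 2.2589

2.2589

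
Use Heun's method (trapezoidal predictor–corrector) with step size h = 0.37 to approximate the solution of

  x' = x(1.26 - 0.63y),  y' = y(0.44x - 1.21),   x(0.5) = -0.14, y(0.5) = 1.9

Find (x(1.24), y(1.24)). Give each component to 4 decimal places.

-0.2023, 0.7751

Heun on (x,y): k1 = f(t_n, state_n); k2 = f(t_n + h, state_n + h·k1); state_{n+1} = state_n + (h/2)·(k1 + k2).
0.500000: (-0.140000, 1.900000)
  k1 = (-0.008820, -2.416040)
  predictor → (-0.143263, 1.006065)
  k2 = (-0.089709, -1.280757)
  → (-0.158228, 1.216093)
0.870000: (-0.158228, 1.216093)
  k1 = (-0.078143, -1.556137)
  predictor → (-0.187141, 0.640322)
  k2 = (-0.160304, -0.827515)
  → (-0.202340, 0.775117)
(x(1.24), y(1.24)) ≈ (-0.2023, 0.7751)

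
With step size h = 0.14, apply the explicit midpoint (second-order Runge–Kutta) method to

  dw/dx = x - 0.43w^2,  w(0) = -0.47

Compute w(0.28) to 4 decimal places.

-0.4578

Midpoint: k1 = f(x_n, w_n); k2 = f(x_n + h/2, w_n + (h/2)·k1); w_{n+1} = w_n + h·k2.
x=0.000000, w=-0.470000:
  k1 = f(0.000000, -0.470000) = -0.094987
  k2 = f(0.070000, -0.476649) = -0.027694
  w ← -0.470000 + 0.14·(-0.027694) = -0.473877
x=0.140000, w=-0.473877:
  k1 = f(0.140000, -0.473877) = 0.043439
  k2 = f(0.210000, -0.470836) = 0.114675
  w ← -0.473877 + 0.14·0.114675 = -0.457823
w(0.28) ≈ -0.4578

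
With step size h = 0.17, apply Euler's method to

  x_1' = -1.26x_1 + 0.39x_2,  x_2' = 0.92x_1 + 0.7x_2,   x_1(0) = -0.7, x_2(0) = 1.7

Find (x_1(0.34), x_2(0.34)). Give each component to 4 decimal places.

-0.2248, 1.9378

Euler on (x_1,x_2): x_1_{n+1} = x_1_n + h·x_1', x_2_{n+1} = x_2_n + h·x_2'.
0.000000: (-0.700000, 1.700000); f=(1.545000, 0.546000) → (-0.437350, 1.792820)
0.170000: (-0.437350, 1.792820); f=(1.250261, 0.852612) → (-0.224806, 1.937764)
(x_1(0.34), x_2(0.34)) ≈ (-0.2248, 1.9378)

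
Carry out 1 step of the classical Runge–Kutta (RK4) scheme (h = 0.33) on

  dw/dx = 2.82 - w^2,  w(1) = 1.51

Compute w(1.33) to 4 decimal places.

RK4: k1 = f(x_n, w_n); k2 = f(x_n + h/2, w_n + (h/2)·k1); k3 = f(x_n + h/2, w_n + (h/2)·k2); k4 = f(x_n + h, w_n + h·k3); w_{n+1} = w_n + (h/6)·(k1 + 2k2 + 2k3 + k4).
x=1.000000, w=1.510000:
  k1 = f(1.000000, 1.510000) = 0.539900
  k2 = f(1.165000, 1.599083) = 0.262932
  k3 = f(1.165000, 1.553384) = 0.406999
  k4 = f(1.330000, 1.644310) = 0.116246
  w ← 1.510000 + (0.33/6)·(k1 + 2k2 + 2k3 + k4) = 1.619780
w(1.33) ≈ 1.6198

1.6198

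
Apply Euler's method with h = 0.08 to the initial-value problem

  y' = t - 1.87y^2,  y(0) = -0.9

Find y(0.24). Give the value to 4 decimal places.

Euler: y_{n+1} = y_n + h·f(t_n, y_n).
t=0.000000, y=-0.900000: f=-1.514700 → y ← -0.900000 + 0.08·(-1.514700) = -1.021176
t=0.080000, y=-1.021176: f=-1.870037 → y ← -1.021176 + 0.08·(-1.870037) = -1.170779
t=0.160000, y=-1.170779: f=-2.403253 → y ← -1.170779 + 0.08·(-2.403253) = -1.363039
y(0.24) ≈ -1.3630

-1.3630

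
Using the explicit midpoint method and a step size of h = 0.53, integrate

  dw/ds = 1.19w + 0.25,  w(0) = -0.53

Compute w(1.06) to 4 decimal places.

-1.2810

Midpoint: k1 = f(s_n, w_n); k2 = f(s_n + h/2, w_n + (h/2)·k1); w_{n+1} = w_n + h·k2.
s=0.000000, w=-0.530000:
  k1 = f(0.000000, -0.530000) = -0.380700
  k2 = f(0.265000, -0.630885) = -0.500754
  w ← -0.530000 + 0.53·(-0.500754) = -0.795399
s=0.530000, w=-0.795399:
  k1 = f(0.530000, -0.795399) = -0.696525
  k2 = f(0.795000, -0.979979) = -0.916175
  w ← -0.795399 + 0.53·(-0.916175) = -1.280972
w(1.06) ≈ -1.2810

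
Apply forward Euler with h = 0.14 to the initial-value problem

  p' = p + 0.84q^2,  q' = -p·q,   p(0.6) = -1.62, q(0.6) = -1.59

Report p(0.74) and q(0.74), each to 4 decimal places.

Euler on (p,q): p_{n+1} = p_n + h·p', q_{n+1} = q_n + h·q'.
0.600000: (-1.620000, -1.590000); f=(0.503604, -2.575800) → (-1.549495, -1.950612)
(p(0.74), q(0.74)) ≈ (-1.5495, -1.9506)

-1.5495, -1.9506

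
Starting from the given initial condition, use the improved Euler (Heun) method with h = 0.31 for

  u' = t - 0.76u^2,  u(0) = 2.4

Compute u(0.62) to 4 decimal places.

Heun: k1 = f(t_n, u_n); k2 = f(t_n + h, u_n + h·k1); u_{n+1} = u_n + (h/2)·(k1 + k2).
t=0.000000, u=2.400000:
  k1 = f(0.000000, 2.400000) = -4.377600
  k2 = f(0.310000, 1.042944) = -0.516676
  u ← 2.400000 + (0.31/2)·(-4.377600 + (-0.516676)) = 1.641387
t=0.310000, u=1.641387:
  k1 = f(0.310000, 1.641387) = -1.737555
  k2 = f(0.620000, 1.102745) = -0.304195
  u ← 1.641387 + (0.31/2)·(-1.737555 + (-0.304195)) = 1.324916
u(0.62) ≈ 1.3249

1.3249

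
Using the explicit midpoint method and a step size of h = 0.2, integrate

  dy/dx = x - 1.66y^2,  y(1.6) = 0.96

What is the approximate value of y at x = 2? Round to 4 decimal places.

Midpoint: k1 = f(x_n, y_n); k2 = f(x_n + h/2, y_n + (h/2)·k1); y_{n+1} = y_n + h·k2.
x=1.600000, y=0.960000:
  k1 = f(1.600000, 0.960000) = 0.070144
  k2 = f(1.700000, 0.967014) = 0.147706
  y ← 0.960000 + 0.2·0.147706 = 0.989541
x=1.800000, y=0.989541:
  k1 = f(1.800000, 0.989541) = 0.174542
  k2 = f(1.900000, 1.006995) = 0.216694
  y ← 0.989541 + 0.2·0.216694 = 1.032880
y(2) ≈ 1.0329

1.0329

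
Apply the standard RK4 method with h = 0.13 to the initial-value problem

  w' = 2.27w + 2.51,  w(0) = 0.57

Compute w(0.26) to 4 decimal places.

1.9178

RK4: k1 = f(t_n, w_n); k2 = f(t_n + h/2, w_n + (h/2)·k1); k3 = f(t_n + h/2, w_n + (h/2)·k2); k4 = f(t_n + h, w_n + h·k3); w_{n+1} = w_n + (h/6)·(k1 + 2k2 + 2k3 + k4).
t=0.000000, w=0.570000:
  k1 = f(0.000000, 0.570000) = 3.803900
  k2 = f(0.065000, 0.817253) = 4.365165
  k3 = f(0.065000, 0.853736) = 4.447980
  k4 = f(0.130000, 1.148237) = 5.116499
  w ← 0.570000 + (0.13/6)·(k1 + 2k2 + 2k3 + k4) = 1.145178
t=0.130000, w=1.145178:
  k1 = f(0.130000, 1.145178) = 5.109555
  k2 = f(0.195000, 1.477299) = 5.863470
  k3 = f(0.195000, 1.526304) = 5.974710
  k4 = f(0.260000, 1.921891) = 6.872692
  w ← 1.145178 + (0.13/6)·(k1 + 2k2 + 2k3 + k4) = 1.917781
w(0.26) ≈ 1.9178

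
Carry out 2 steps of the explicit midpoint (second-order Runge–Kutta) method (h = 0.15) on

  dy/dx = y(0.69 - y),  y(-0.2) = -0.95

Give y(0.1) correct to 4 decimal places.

-1.6745

Midpoint: k1 = f(x_n, y_n); k2 = f(x_n + h/2, y_n + (h/2)·k1); y_{n+1} = y_n + h·k2.
x=-0.200000, y=-0.950000:
  k1 = f(-0.200000, -0.950000) = -1.558000
  k2 = f(-0.125000, -1.066850) = -1.874295
  y ← -0.950000 + 0.15·(-1.874295) = -1.231144
x=-0.050000, y=-1.231144:
  k1 = f(-0.050000, -1.231144) = -2.365206
  k2 = f(0.025000, -1.408535) = -2.955859
  y ← -1.231144 + 0.15·(-2.955859) = -1.674523
y(0.1) ≈ -1.6745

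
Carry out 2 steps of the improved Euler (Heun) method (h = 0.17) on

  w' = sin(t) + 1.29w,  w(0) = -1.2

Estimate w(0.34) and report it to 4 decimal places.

Heun: k1 = f(t_n, w_n); k2 = f(t_n + h, w_n + h·k1); w_{n+1} = w_n + (h/2)·(k1 + k2).
t=0.000000, w=-1.200000:
  k1 = f(0.000000, -1.200000) = -1.548000
  k2 = f(0.170000, -1.463160) = -1.718294
  w ← -1.200000 + (0.17/2)·(-1.548000 + (-1.718294)) = -1.477635
t=0.170000, w=-1.477635:
  k1 = f(0.170000, -1.477635) = -1.736967
  k2 = f(0.340000, -1.772919) = -1.953579
  w ← -1.477635 + (0.17/2)·(-1.736967 + (-1.953579)) = -1.791331
w(0.34) ≈ -1.7913

-1.7913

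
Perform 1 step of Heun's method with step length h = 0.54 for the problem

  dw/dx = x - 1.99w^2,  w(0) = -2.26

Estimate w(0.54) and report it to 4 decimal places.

Heun: k1 = f(x_n, w_n); k2 = f(x_n + h, w_n + h·k1); w_{n+1} = w_n + (h/2)·(k1 + k2).
x=0.000000, w=-2.260000:
  k1 = f(0.000000, -2.260000) = -10.164124
  k2 = f(0.540000, -7.748627) = -118.942027
  w ← -2.260000 + (0.54/2)·(-10.164124 + (-118.942027)) = -37.118661
w(0.54) ≈ -37.1187

-37.1187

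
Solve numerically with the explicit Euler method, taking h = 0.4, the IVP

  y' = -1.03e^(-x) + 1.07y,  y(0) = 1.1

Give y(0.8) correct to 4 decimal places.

Euler: y_{n+1} = y_n + h·f(x_n, y_n).
x=0.000000, y=1.100000: f=0.147000 → y ← 1.100000 + 0.4·0.147000 = 1.158800
x=0.400000, y=1.158800: f=0.549486 → y ← 1.158800 + 0.4·0.549486 = 1.378595
y(0.8) ≈ 1.3786

1.3786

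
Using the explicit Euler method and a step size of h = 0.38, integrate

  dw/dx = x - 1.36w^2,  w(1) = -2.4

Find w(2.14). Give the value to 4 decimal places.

Euler: w_{n+1} = w_n + h·f(x_n, w_n).
x=1.000000, w=-2.400000: f=-6.833600 → w ← -2.400000 + 0.38·(-6.833600) = -4.996768
x=1.380000, w=-4.996768: f=-32.576059 → w ← -4.996768 + 0.38·(-32.576059) = -17.375670
x=1.760000, w=-17.375670: f=-408.842935 → w ← -17.375670 + 0.38·(-408.842935) = -172.735986
w(2.14) ≈ -172.7360

-172.7360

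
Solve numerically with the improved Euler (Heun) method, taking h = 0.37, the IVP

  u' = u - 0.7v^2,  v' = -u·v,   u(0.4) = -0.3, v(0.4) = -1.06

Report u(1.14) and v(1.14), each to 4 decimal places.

Heun on (u,v): k1 = f(s_n, state_n); k2 = f(s_n + h, state_n + h·k1); state_{n+1} = state_n + (h/2)·(k1 + k2).
0.400000: (-0.300000, -1.060000)
  k1 = (-1.086520, -0.318000)
  predictor → (-0.702012, -1.177660)
  k2 = (-1.672831, -0.826732)
  → (-0.810480, -1.271775)
0.770000: (-0.810480, -1.271775)
  k1 = (-1.942669, -1.030748)
  predictor → (-1.529267, -1.653152)
  k2 = (-3.442306, -2.528112)
  → (-1.806700, -1.930165)
(u(1.14), v(1.14)) ≈ (-1.8067, -1.9302)

-1.8067, -1.9302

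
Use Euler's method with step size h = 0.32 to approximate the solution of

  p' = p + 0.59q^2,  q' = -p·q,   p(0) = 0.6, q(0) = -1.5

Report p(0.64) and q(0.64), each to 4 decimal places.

1.8835, -0.7401

Euler on (p,q): p_{n+1} = p_n + h·p', q_{n+1} = q_n + h·q'.
0.000000: (0.600000, -1.500000); f=(1.927500, 0.900000) → (1.216800, -1.212000)
0.320000: (1.216800, -1.212000); f=(2.083477, 1.474762) → (1.883513, -0.740076)
(p(0.64), q(0.64)) ≈ (1.8835, -0.7401)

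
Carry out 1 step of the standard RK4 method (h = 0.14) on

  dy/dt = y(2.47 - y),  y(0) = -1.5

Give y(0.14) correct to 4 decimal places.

-2.8262

RK4: k1 = f(t_n, y_n); k2 = f(t_n + h/2, y_n + (h/2)·k1); k3 = f(t_n + h/2, y_n + (h/2)·k2); k4 = f(t_n + h, y_n + h·k3); y_{n+1} = y_n + (h/6)·(k1 + 2k2 + 2k3 + k4).
t=0.000000, y=-1.500000:
  k1 = f(0.000000, -1.500000) = -5.955000
  k2 = f(0.070000, -1.916850) = -8.408933
  k3 = f(0.070000, -2.088625) = -9.521260
  k4 = f(0.140000, -2.832976) = -15.023207
  y ← -1.500000 + (0.14/6)·(k1 + 2k2 + 2k3 + k4) = -2.826234
y(0.14) ≈ -2.8262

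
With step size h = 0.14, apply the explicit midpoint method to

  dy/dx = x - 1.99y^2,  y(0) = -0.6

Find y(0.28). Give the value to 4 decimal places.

-0.8429

Midpoint: k1 = f(x_n, y_n); k2 = f(x_n + h/2, y_n + (h/2)·k1); y_{n+1} = y_n + h·k2.
x=0.000000, y=-0.600000:
  k1 = f(0.000000, -0.600000) = -0.716400
  k2 = f(0.070000, -0.650148) = -0.771158
  y ← -0.600000 + 0.14·(-0.771158) = -0.707962
x=0.140000, y=-0.707962:
  k1 = f(0.140000, -0.707962) = -0.857409
  k2 = f(0.210000, -0.767981) = -0.963691
  y ← -0.707962 + 0.14·(-0.963691) = -0.842879
y(0.28) ≈ -0.8429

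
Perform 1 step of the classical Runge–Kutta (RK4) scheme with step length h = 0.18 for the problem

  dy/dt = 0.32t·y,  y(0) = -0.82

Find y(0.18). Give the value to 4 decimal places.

-0.8243

RK4: k1 = f(t_n, y_n); k2 = f(t_n + h/2, y_n + (h/2)·k1); k3 = f(t_n + h/2, y_n + (h/2)·k2); k4 = f(t_n + h, y_n + h·k3); y_{n+1} = y_n + (h/6)·(k1 + 2k2 + 2k3 + k4).
t=0.000000, y=-0.820000:
  k1 = f(0.000000, -0.820000) = 0.000000
  k2 = f(0.090000, -0.820000) = -0.023616
  k3 = f(0.090000, -0.822125) = -0.023677
  k4 = f(0.180000, -0.824262) = -0.047477
  y ← -0.820000 + (0.18/6)·(k1 + 2k2 + 2k3 + k4) = -0.824262
y(0.18) ≈ -0.8243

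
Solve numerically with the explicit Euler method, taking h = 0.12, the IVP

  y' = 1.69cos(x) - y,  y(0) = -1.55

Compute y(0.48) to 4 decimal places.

-0.2723

Euler: y_{n+1} = y_n + h·f(x_n, y_n).
x=0.000000, y=-1.550000: f=3.240000 → y ← -1.550000 + 0.12·3.240000 = -1.161200
x=0.120000, y=-1.161200: f=2.839047 → y ← -1.161200 + 0.12·2.839047 = -0.820514
x=0.240000, y=-0.820514: f=2.462076 → y ← -0.820514 + 0.12·2.462076 = -0.525065
x=0.360000, y=-0.525065: f=2.106731 → y ← -0.525065 + 0.12·2.106731 = -0.272258
y(0.48) ≈ -0.2723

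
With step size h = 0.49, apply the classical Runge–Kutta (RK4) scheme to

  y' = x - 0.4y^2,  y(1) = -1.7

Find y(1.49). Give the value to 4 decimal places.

-1.6576

RK4: k1 = f(x_n, y_n); k2 = f(x_n + h/2, y_n + (h/2)·k1); k3 = f(x_n + h/2, y_n + (h/2)·k2); k4 = f(x_n + h, y_n + h·k3); y_{n+1} = y_n + (h/6)·(k1 + 2k2 + 2k3 + k4).
x=1.000000, y=-1.700000:
  k1 = f(1.000000, -1.700000) = -0.156000
  k2 = f(1.245000, -1.738220) = 0.036436
  k3 = f(1.245000, -1.691073) = 0.101109
  k4 = f(1.490000, -1.650457) = 0.400397
  y ← -1.700000 + (0.49/6)·(k1 + 2k2 + 2k3 + k4) = -1.657575
y(1.49) ≈ -1.6576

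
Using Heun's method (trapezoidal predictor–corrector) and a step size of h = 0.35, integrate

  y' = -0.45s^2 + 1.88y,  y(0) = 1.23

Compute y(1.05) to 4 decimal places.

7.8142

Heun: k1 = f(s_n, y_n); k2 = f(s_n + h, y_n + h·k1); y_{n+1} = y_n + (h/2)·(k1 + k2).
s=0.000000, y=1.230000:
  k1 = f(0.000000, 1.230000) = 2.312400
  k2 = f(0.350000, 2.039340) = 3.778834
  y ← 1.230000 + (0.35/2)·(2.312400 + 3.778834) = 2.295966
s=0.350000, y=2.295966:
  k1 = f(0.350000, 2.295966) = 4.261291
  k2 = f(0.700000, 3.787418) = 6.899846
  y ← 2.295966 + (0.35/2)·(4.261291 + 6.899846) = 4.249165
s=0.700000, y=4.249165:
  k1 = f(0.700000, 4.249165) = 7.767930
  k2 = f(1.050000, 6.967940) = 12.603603
  y ← 4.249165 + (0.35/2)·(7.767930 + 12.603603) = 7.814183
y(1.05) ≈ 7.8142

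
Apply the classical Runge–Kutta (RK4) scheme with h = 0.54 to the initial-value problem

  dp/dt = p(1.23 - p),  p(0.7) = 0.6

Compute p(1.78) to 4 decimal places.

RK4: k1 = f(t_n, p_n); k2 = f(t_n + h/2, p_n + (h/2)·k1); k3 = f(t_n + h/2, p_n + (h/2)·k2); k4 = f(t_n + h, p_n + h·k3); p_{n+1} = p_n + (h/6)·(k1 + 2k2 + 2k3 + k4).
t=0.700000, p=0.600000:
  k1 = f(0.700000, 0.600000) = 0.378000
  k2 = f(0.970000, 0.702060) = 0.370646
  k3 = f(0.970000, 0.700074) = 0.370987
  k4 = f(1.240000, 0.800333) = 0.343877
  p ← 0.600000 + (0.54/6)·(k1 + 2k2 + 2k3 + k4) = 0.798463
t=1.240000, p=0.798463:
  k1 = f(1.240000, 0.798463) = 0.344566
  k2 = f(1.510000, 0.891496) = 0.301775
  k3 = f(1.510000, 0.879942) = 0.308031
  k4 = f(1.780000, 0.964799) = 0.255865
  p ← 0.798463 + (0.54/6)·(k1 + 2k2 + 2k3 + k4) = 0.962267
p(1.78) ≈ 0.9623

0.9623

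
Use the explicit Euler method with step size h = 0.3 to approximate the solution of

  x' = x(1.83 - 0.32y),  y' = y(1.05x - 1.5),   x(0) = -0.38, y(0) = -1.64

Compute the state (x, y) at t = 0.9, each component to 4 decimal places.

Euler on (x,y): x_{n+1} = x_n + h·x', y_{n+1} = y_n + h·y'.
0.000000: (-0.380000, -1.640000); f=(-0.894824, 3.114360) → (-0.648447, -0.705692)
0.300000: (-0.648447, -0.705692); f=(-1.333092, 1.539022) → (-1.048375, -0.243985)
0.600000: (-1.048375, -0.243985); f=(-2.000378, 0.634555) → (-1.648488, -0.053619)
(x(0.9), y(0.9)) ≈ (-1.6485, -0.0536)

-1.6485, -0.0536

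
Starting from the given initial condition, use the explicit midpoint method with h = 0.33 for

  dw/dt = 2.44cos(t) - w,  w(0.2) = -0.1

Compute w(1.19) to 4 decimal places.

Midpoint: k1 = f(t_n, w_n); k2 = f(t_n + h/2, w_n + (h/2)·k1); w_{n+1} = w_n + h·k2.
t=0.200000, w=-0.100000:
  k1 = f(0.200000, -0.100000) = 2.491362
  k2 = f(0.365000, 0.311075) = 1.968187
  w ← -0.100000 + 0.33·1.968187 = 0.549502
t=0.530000, w=0.549502:
  k1 = f(0.530000, 0.549502) = 1.555747
  k2 = f(0.695000, 0.806200) = 1.067851
  w ← 0.549502 + 0.33·1.067851 = 0.901893
t=0.860000, w=0.901893:
  k1 = f(0.860000, 0.901893) = 0.690055
  k2 = f(1.025000, 1.015752) = 0.250850
  w ← 0.901893 + 0.33·0.250850 = 0.984673
w(1.19) ≈ 0.9847

0.9847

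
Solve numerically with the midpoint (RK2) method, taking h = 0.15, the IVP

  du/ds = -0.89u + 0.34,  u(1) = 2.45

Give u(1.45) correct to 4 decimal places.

1.7694

Midpoint: k1 = f(s_n, u_n); k2 = f(s_n + h/2, u_n + (h/2)·k1); u_{n+1} = u_n + h·k2.
s=1.000000, u=2.450000:
  k1 = f(1.000000, 2.450000) = -1.840500
  k2 = f(1.075000, 2.311963) = -1.717647
  u ← 2.450000 + 0.15·(-1.717647) = 2.192353
s=1.150000, u=2.192353:
  k1 = f(1.150000, 2.192353) = -1.611194
  k2 = f(1.225000, 2.071513) = -1.503647
  u ← 2.192353 + 0.15·(-1.503647) = 1.966806
s=1.300000, u=1.966806:
  k1 = f(1.300000, 1.966806) = -1.410457
  k2 = f(1.375000, 1.861022) = -1.316309
  u ← 1.966806 + 0.15·(-1.316309) = 1.769360
u(1.45) ≈ 1.7694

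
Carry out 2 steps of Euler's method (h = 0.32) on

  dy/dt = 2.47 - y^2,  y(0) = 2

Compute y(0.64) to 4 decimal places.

1.5708

Euler: y_{n+1} = y_n + h·f(t_n, y_n).
t=0.000000, y=2.000000: f=-1.530000 → y ← 2.000000 + 0.32·(-1.530000) = 1.510400
t=0.320000, y=1.510400: f=0.188692 → y ← 1.510400 + 0.32·0.188692 = 1.570781
y(0.64) ≈ 1.5708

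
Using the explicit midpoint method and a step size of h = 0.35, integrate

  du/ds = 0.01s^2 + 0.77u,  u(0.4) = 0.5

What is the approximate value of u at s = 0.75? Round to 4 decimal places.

Midpoint: k1 = f(s_n, u_n); k2 = f(s_n + h/2, u_n + (h/2)·k1); u_{n+1} = u_n + h·k2.
s=0.400000, u=0.500000:
  k1 = f(0.400000, 0.500000) = 0.386600
  k2 = f(0.575000, 0.567655) = 0.440401
  u ← 0.500000 + 0.35·0.440401 = 0.654140
u(0.75) ≈ 0.6541

0.6541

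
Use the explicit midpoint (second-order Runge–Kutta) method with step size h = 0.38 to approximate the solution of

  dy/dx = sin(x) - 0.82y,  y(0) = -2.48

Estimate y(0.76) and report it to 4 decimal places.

-1.1109

Midpoint: k1 = f(x_n, y_n); k2 = f(x_n + h/2, y_n + (h/2)·k1); y_{n+1} = y_n + h·k2.
x=0.000000, y=-2.480000:
  k1 = f(0.000000, -2.480000) = 2.033600
  k2 = f(0.190000, -2.093616) = 1.905624
  y ← -2.480000 + 0.38·1.905624 = -1.755863
x=0.380000, y=-1.755863:
  k1 = f(0.380000, -1.755863) = 1.810728
  k2 = f(0.570000, -1.411825) = 1.697328
  y ← -1.755863 + 0.38·1.697328 = -1.110878
y(0.76) ≈ -1.1109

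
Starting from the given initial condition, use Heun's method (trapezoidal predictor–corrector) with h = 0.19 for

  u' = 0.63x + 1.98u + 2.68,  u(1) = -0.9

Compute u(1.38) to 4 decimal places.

-0.0011

Heun: k1 = f(x_n, u_n); k2 = f(x_n + h, u_n + h·k1); u_{n+1} = u_n + (h/2)·(k1 + k2).
x=1.000000, u=-0.900000:
  k1 = f(1.000000, -0.900000) = 1.528000
  k2 = f(1.190000, -0.609680) = 2.222534
  u ← -0.900000 + (0.19/2)·(1.528000 + 2.222534) = -0.543699
x=1.190000, u=-0.543699:
  k1 = f(1.190000, -0.543699) = 2.353175
  k2 = f(1.380000, -0.096596) = 3.358140
  u ← -0.543699 + (0.19/2)·(2.353175 + 3.358140) = -0.001124
u(1.38) ≈ -0.0011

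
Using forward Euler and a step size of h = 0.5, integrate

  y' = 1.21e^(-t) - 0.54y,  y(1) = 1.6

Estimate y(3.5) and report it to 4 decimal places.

0.5574

Euler: y_{n+1} = y_n + h·f(t_n, y_n).
t=1.000000, y=1.600000: f=-0.418866 → y ← 1.600000 + 0.5·(-0.418866) = 1.390567
t=1.500000, y=1.390567: f=-0.480919 → y ← 1.390567 + 0.5·(-0.480919) = 1.150108
t=2.000000, y=1.150108: f=-0.457302 → y ← 1.150108 + 0.5·(-0.457302) = 0.921456
t=2.500000, y=0.921456: f=-0.398264 → y ← 0.921456 + 0.5·(-0.398264) = 0.722325
t=3.000000, y=0.722325: f=-0.329813 → y ← 0.722325 + 0.5·(-0.329813) = 0.557418
y(3.5) ≈ 0.5574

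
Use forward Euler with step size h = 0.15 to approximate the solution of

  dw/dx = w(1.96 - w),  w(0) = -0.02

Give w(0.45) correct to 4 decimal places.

Euler: w_{n+1} = w_n + h·f(x_n, w_n).
x=0.000000, w=-0.020000: f=-0.039600 → w ← -0.020000 + 0.15·(-0.039600) = -0.025940
x=0.150000, w=-0.025940: f=-0.051515 → w ← -0.025940 + 0.15·(-0.051515) = -0.033667
x=0.300000, w=-0.033667: f=-0.067121 → w ← -0.033667 + 0.15·(-0.067121) = -0.043735
w(0.45) ≈ -0.0437

-0.0437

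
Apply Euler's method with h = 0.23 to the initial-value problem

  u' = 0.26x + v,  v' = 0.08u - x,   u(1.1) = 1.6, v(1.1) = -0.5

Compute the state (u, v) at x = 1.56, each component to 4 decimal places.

1.4639, -1.0009

Euler on (u,v): u_{n+1} = u_n + h·u', v_{n+1} = v_n + h·v'.
1.100000: (1.600000, -0.500000); f=(-0.214000, -0.972000) → (1.550780, -0.723560)
1.330000: (1.550780, -0.723560); f=(-0.377760, -1.205938) → (1.463895, -1.000926)
(u(1.56), v(1.56)) ≈ (1.4639, -1.0009)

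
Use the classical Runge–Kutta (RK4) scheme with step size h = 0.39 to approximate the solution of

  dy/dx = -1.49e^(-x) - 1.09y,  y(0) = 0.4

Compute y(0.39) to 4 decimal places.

RK4: k1 = f(x_n, y_n); k2 = f(x_n + h/2, y_n + (h/2)·k1); k3 = f(x_n + h/2, y_n + (h/2)·k2); k4 = f(x_n + h, y_n + h·k3); y_{n+1} = y_n + (h/6)·(k1 + 2k2 + 2k3 + k4).
x=0.000000, y=0.400000:
  k1 = f(0.000000, 0.400000) = -1.926000
  k2 = f(0.195000, 0.024430) = -1.252652
  k3 = f(0.195000, 0.155733) = -1.395772
  k4 = f(0.390000, -0.144351) = -0.851472
  y ← 0.400000 + (0.39/6)·(k1 + 2k2 + 2k3 + k4) = -0.124831
y(0.39) ≈ -0.1248

-0.1248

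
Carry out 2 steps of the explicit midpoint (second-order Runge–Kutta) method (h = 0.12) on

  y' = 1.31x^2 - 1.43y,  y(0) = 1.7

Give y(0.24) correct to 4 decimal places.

1.2138

Midpoint: k1 = f(x_n, y_n); k2 = f(x_n + h/2, y_n + (h/2)·k1); y_{n+1} = y_n + h·k2.
x=0.000000, y=1.700000:
  k1 = f(0.000000, 1.700000) = -2.431000
  k2 = f(0.060000, 1.554140) = -2.217704
  y ← 1.700000 + 0.12·(-2.217704) = 1.433875
x=0.120000, y=1.433875:
  k1 = f(0.120000, 1.433875) = -2.031578
  k2 = f(0.180000, 1.311981) = -1.833689
  y ← 1.433875 + 0.12·(-1.833689) = 1.213833
y(0.24) ≈ 1.2138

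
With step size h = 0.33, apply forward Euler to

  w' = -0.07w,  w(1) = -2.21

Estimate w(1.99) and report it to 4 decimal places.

-2.0604

Euler: w_{n+1} = w_n + h·f(t_n, w_n).
t=1.000000, w=-2.210000: f=0.154700 → w ← -2.210000 + 0.33·0.154700 = -2.158949
t=1.330000, w=-2.158949: f=0.151126 → w ← -2.158949 + 0.33·0.151126 = -2.109077
t=1.660000, w=-2.109077: f=0.147635 → w ← -2.109077 + 0.33·0.147635 = -2.060358
w(1.99) ≈ -2.0604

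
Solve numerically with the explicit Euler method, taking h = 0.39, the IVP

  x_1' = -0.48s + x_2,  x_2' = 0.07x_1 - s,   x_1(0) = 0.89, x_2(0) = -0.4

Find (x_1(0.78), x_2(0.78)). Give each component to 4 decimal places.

0.5145, -0.5078

Euler on (x_1,x_2): x_1_{n+1} = x_1_n + h·x_1', x_2_{n+1} = x_2_n + h·x_2'.
0.000000: (0.890000, -0.400000); f=(-0.400000, 0.062300) → (0.734000, -0.375703)
0.390000: (0.734000, -0.375703); f=(-0.562903, -0.338620) → (0.514468, -0.507765)
(x_1(0.78), x_2(0.78)) ≈ (0.5145, -0.5078)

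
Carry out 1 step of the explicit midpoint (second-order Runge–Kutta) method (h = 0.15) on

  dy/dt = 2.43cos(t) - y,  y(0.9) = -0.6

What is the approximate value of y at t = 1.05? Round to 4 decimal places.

Midpoint: k1 = f(t_n, y_n); k2 = f(t_n + h/2, y_n + (h/2)·k1); y_{n+1} = y_n + h·k2.
t=0.900000, y=-0.600000:
  k1 = f(0.900000, -0.600000) = 2.110512
  k2 = f(0.975000, -0.441712) = 1.805350
  y ← -0.600000 + 0.15·1.805350 = -0.329198
y(1.05) ≈ -0.3292

-0.3292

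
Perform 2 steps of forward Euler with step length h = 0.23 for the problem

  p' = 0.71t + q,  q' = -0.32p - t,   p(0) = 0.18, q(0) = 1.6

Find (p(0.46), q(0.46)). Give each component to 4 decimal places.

0.9505, 1.4935

Euler on (p,q): p_{n+1} = p_n + h·p', q_{n+1} = q_n + h·q'.
0.000000: (0.180000, 1.600000); f=(1.600000, -0.057600) → (0.548000, 1.586752)
0.230000: (0.548000, 1.586752); f=(1.750052, -0.405360) → (0.950512, 1.493519)
(p(0.46), q(0.46)) ≈ (0.9505, 1.4935)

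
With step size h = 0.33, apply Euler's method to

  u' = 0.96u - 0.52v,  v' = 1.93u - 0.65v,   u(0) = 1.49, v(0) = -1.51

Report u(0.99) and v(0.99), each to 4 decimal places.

3.6942, 2.8536

Euler on (u,v): u_{n+1} = u_n + h·u', v_{n+1} = v_n + h·v'.
0.000000: (1.490000, -1.510000); f=(2.215600, 3.857200) → (2.221148, -0.237124)
0.330000: (2.221148, -0.237124); f=(2.255607, 4.440946) → (2.965498, 1.228388)
0.660000: (2.965498, 1.228388); f=(2.208116, 4.924959) → (3.694177, 2.853625)
(u(0.99), v(0.99)) ≈ (3.6942, 2.8536)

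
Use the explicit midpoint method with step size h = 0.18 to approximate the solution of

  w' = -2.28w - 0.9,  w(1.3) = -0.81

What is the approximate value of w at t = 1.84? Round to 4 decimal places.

Midpoint: k1 = f(t_n, w_n); k2 = f(t_n + h/2, w_n + (h/2)·k1); w_{n+1} = w_n + h·k2.
t=1.300000, w=-0.810000:
  k1 = f(1.300000, -0.810000) = 0.946800
  k2 = f(1.390000, -0.724788) = 0.752517
  w ← -0.810000 + 0.18·0.752517 = -0.674547
t=1.480000, w=-0.674547:
  k1 = f(1.480000, -0.674547) = 0.637967
  k2 = f(1.570000, -0.617130) = 0.507056
  w ← -0.674547 + 0.18·0.507056 = -0.583277
t=1.660000, w=-0.583277:
  k1 = f(1.660000, -0.583277) = 0.429871
  k2 = f(1.750000, -0.544588) = 0.341662
  w ← -0.583277 + 0.18·0.341662 = -0.521778
w(1.84) ≈ -0.5218

-0.5218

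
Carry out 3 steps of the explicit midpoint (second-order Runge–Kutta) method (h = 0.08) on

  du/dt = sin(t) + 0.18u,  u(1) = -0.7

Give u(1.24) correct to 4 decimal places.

-0.5107

Midpoint: k1 = f(t_n, u_n); k2 = f(t_n + h/2, u_n + (h/2)·k1); u_{n+1} = u_n + h·k2.
t=1.000000, u=-0.700000:
  k1 = f(1.000000, -0.700000) = 0.715471
  k2 = f(1.040000, -0.671381) = 0.741556
  u ← -0.700000 + 0.08·0.741556 = -0.640676
t=1.080000, u=-0.640676:
  k1 = f(1.080000, -0.640676) = 0.766636
  k2 = f(1.120000, -0.610010) = 0.790299
  u ← -0.640676 + 0.08·0.790299 = -0.577452
t=1.160000, u=-0.577452:
  k1 = f(1.160000, -0.577452) = 0.812862
  k2 = f(1.200000, -0.544937) = 0.833950
  u ← -0.577452 + 0.08·0.833950 = -0.510736
u(1.24) ≈ -0.5107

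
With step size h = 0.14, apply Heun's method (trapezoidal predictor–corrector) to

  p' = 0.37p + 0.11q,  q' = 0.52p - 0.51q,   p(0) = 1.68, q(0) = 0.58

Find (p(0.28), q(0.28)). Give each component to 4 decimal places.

1.8847, 0.7446

Heun on (p,q): k1 = f(s_n, state_n); k2 = f(s_n + h, state_n + h·k1); state_{n+1} = state_n + (h/2)·(k1 + k2).
0.000000: (1.680000, 0.580000)
  k1 = (0.685400, 0.577800)
  predictor → (1.775956, 0.660892)
  k2 = (0.729802, 0.586442)
  → (1.779064, 0.661497)
0.140000: (1.779064, 0.661497)
  k1 = (0.731018, 0.587750)
  predictor → (1.881407, 0.743782)
  k2 = (0.777936, 0.599003)
  → (1.884691, 0.744570)
(p(0.28), q(0.28)) ≈ (1.8847, 0.7446)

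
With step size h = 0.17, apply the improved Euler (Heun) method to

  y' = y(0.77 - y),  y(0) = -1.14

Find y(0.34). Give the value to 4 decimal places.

Heun: k1 = f(s_n, y_n); k2 = f(s_n + h, y_n + h·k1); y_{n+1} = y_n + (h/2)·(k1 + k2).
s=0.000000, y=-1.140000:
  k1 = f(0.000000, -1.140000) = -2.177400
  k2 = f(0.170000, -1.510158) = -3.443399
  y ← -1.140000 + (0.17/2)·(-2.177400 + (-3.443399)) = -1.617768
s=0.170000, y=-1.617768:
  k1 = f(0.170000, -1.617768) = -3.862854
  k2 = f(0.340000, -2.274453) = -6.924466
  y ← -1.617768 + (0.17/2)·(-3.862854 + (-6.924466)) = -2.534690
y(0.34) ≈ -2.5347

-2.5347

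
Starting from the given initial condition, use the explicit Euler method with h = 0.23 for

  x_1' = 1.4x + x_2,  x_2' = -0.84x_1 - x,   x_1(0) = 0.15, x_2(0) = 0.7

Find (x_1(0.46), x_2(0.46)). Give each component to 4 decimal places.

Euler on (x_1,x_2): x_1_{n+1} = x_1_n + h·x_1', x_2_{n+1} = x_2_n + h·x_2'.
0.000000: (0.150000, 0.700000); f=(0.700000, -0.126000) → (0.311000, 0.671020)
0.230000: (0.311000, 0.671020); f=(0.993020, -0.491240) → (0.539395, 0.558035)
(x_1(0.46), x_2(0.46)) ≈ (0.5394, 0.5580)

0.5394, 0.5580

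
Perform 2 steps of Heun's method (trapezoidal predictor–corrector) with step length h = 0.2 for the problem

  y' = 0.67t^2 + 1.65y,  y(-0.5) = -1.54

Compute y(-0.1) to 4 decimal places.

-2.9038

Heun: k1 = f(t_n, y_n); k2 = f(t_n + h, y_n + h·k1); y_{n+1} = y_n + (h/2)·(k1 + k2).
t=-0.500000, y=-1.540000:
  k1 = f(-0.500000, -1.540000) = -2.373500
  k2 = f(-0.300000, -2.014700) = -3.263955
  y ← -1.540000 + (0.2/2)·(-2.373500 + (-3.263955)) = -2.103746
t=-0.300000, y=-2.103746:
  k1 = f(-0.300000, -2.103746) = -3.410880
  k2 = f(-0.100000, -2.785922) = -4.590070
  y ← -2.103746 + (0.2/2)·(-3.410880 + (-4.590070)) = -2.903841
y(-0.1) ≈ -2.9038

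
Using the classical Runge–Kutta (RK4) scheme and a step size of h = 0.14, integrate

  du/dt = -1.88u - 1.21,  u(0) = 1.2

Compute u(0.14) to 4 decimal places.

RK4: k1 = f(t_n, u_n); k2 = f(t_n + h/2, u_n + (h/2)·k1); k3 = f(t_n + h/2, u_n + (h/2)·k2); k4 = f(t_n + h, u_n + h·k3); u_{n+1} = u_n + (h/6)·(k1 + 2k2 + 2k3 + k4).
t=0.000000, u=1.200000:
  k1 = f(0.000000, 1.200000) = -3.466000
  k2 = f(0.070000, 0.957380) = -3.009874
  k3 = f(0.070000, 0.989309) = -3.069901
  k4 = f(0.140000, 0.770214) = -2.658002
  u ← 1.200000 + (0.14/6)·(k1 + 2k2 + 2k3 + k4) = 0.773384
u(0.14) ≈ 0.7734

0.7734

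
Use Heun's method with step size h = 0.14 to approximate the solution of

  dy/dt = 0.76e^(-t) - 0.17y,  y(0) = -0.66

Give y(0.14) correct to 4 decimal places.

Heun: k1 = f(t_n, y_n); k2 = f(t_n + h, y_n + h·k1); y_{n+1} = y_n + (h/2)·(k1 + k2).
t=0.000000, y=-0.660000:
  k1 = f(0.000000, -0.660000) = 0.872200
  k2 = f(0.140000, -0.537892) = 0.752154
  y ← -0.660000 + (0.14/2)·(0.872200 + 0.752154) = -0.546295
y(0.14) ≈ -0.5463

-0.5463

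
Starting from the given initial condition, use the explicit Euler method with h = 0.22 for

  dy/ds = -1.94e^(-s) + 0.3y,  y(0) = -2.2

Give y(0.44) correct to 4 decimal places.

-3.2975

Euler: y_{n+1} = y_n + h·f(s_n, y_n).
s=0.000000, y=-2.200000: f=-2.600000 → y ← -2.200000 + 0.22·(-2.600000) = -2.772000
s=0.220000, y=-2.772000: f=-2.388486 → y ← -2.772000 + 0.22·(-2.388486) = -3.297467
y(0.44) ≈ -3.2975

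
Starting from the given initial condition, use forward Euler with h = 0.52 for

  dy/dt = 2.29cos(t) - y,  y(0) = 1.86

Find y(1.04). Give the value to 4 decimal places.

2.0335

Euler: y_{n+1} = y_n + h·f(t_n, y_n).
t=0.000000, y=1.860000: f=0.430000 → y ← 1.860000 + 0.52·0.430000 = 2.083600
t=0.520000, y=2.083600: f=-0.096294 → y ← 2.083600 + 0.52·(-0.096294) = 2.033527
y(1.04) ≈ 2.0335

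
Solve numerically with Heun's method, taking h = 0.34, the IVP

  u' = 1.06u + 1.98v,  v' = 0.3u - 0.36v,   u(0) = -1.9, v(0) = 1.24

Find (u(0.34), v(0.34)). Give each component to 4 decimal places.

Heun on (u,v): k1 = f(s_n, state_n); k2 = f(s_n + h, state_n + h·k1); state_{n+1} = state_n + (h/2)·(k1 + k2).
0.000000: (-1.900000, 1.240000)
  k1 = (0.441200, -1.016400)
  predictor → (-1.749992, 0.894424)
  k2 = (-0.084032, -0.846990)
  → (-1.839281, 0.923224)
(u(0.34), v(0.34)) ≈ (-1.8393, 0.9232)

-1.8393, 0.9232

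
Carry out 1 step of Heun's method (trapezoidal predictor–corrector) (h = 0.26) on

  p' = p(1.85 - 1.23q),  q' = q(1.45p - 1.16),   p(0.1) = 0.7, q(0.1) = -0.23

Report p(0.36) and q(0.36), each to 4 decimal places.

1.1943, -0.2377

Heun on (p,q): k1 = f(t_n, state_n); k2 = f(t_n + h, state_n + h·k1); state_{n+1} = state_n + (h/2)·(k1 + k2).
0.100000: (0.700000, -0.230000)
  k1 = (1.493030, 0.033350)
  predictor → (1.088188, -0.221329)
  k2 = (2.309390, -0.092487)
  → (1.194315, -0.237688)
(p(0.36), q(0.36)) ≈ (1.1943, -0.2377)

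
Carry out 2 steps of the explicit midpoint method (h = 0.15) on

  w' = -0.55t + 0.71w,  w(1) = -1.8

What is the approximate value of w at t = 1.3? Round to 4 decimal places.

Midpoint: k1 = f(t_n, w_n); k2 = f(t_n + h/2, w_n + (h/2)·k1); w_{n+1} = w_n + h·k2.
t=1.000000, w=-1.800000:
  k1 = f(1.000000, -1.800000) = -1.828000
  k2 = f(1.075000, -1.937100) = -1.966591
  w ← -1.800000 + 0.15·(-1.966591) = -2.094989
t=1.150000, w=-2.094989:
  k1 = f(1.150000, -2.094989) = -2.119942
  k2 = f(1.225000, -2.253984) = -2.274079
  w ← -2.094989 + 0.15·(-2.274079) = -2.436100
w(1.3) ≈ -2.4361

-2.4361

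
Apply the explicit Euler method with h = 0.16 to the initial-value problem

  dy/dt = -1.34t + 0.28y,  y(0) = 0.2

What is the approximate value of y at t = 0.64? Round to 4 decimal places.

Euler: y_{n+1} = y_n + h·f(t_n, y_n).
t=0.000000, y=0.200000: f=0.056000 → y ← 0.200000 + 0.16·0.056000 = 0.208960
t=0.160000, y=0.208960: f=-0.155891 → y ← 0.208960 + 0.16·(-0.155891) = 0.184017
t=0.320000, y=0.184017: f=-0.377275 → y ← 0.184017 + 0.16·(-0.377275) = 0.123653
t=0.480000, y=0.123653: f=-0.608577 → y ← 0.123653 + 0.16·(-0.608577) = 0.026281
y(0.64) ≈ 0.0263

0.0263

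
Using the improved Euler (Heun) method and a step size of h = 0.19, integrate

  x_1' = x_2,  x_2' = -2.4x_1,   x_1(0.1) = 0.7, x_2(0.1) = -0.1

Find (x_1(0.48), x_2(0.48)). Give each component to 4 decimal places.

0.5437, -0.6936

Heun on (x_1,x_2): k1 = f(x_n, state_n); k2 = f(x_n + h, state_n + h·k1); state_{n+1} = state_n + (h/2)·(k1 + k2).
0.100000: (0.700000, -0.100000)
  k1 = (-0.100000, -1.680000)
  predictor → (0.681000, -0.419200)
  k2 = (-0.419200, -1.634400)
  → (0.650676, -0.414868)
0.290000: (0.650676, -0.414868)
  k1 = (-0.414868, -1.561622)
  predictor → (0.571851, -0.711576)
  k2 = (-0.711576, -1.372443)
  → (0.543664, -0.693604)
(x_1(0.48), x_2(0.48)) ≈ (0.5437, -0.6936)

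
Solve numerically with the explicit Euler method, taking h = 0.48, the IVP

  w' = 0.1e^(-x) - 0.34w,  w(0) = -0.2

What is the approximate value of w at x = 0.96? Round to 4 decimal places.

-0.0702

Euler: w_{n+1} = w_n + h·f(x_n, w_n).
x=0.000000, w=-0.200000: f=0.168000 → w ← -0.200000 + 0.48·0.168000 = -0.119360
x=0.480000, w=-0.119360: f=0.102461 → w ← -0.119360 + 0.48·0.102461 = -0.070179
w(0.96) ≈ -0.0702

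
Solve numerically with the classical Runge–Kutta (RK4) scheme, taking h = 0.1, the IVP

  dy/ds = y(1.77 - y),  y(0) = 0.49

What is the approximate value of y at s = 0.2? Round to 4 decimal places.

0.6247

RK4: k1 = f(s_n, y_n); k2 = f(s_n + h/2, y_n + (h/2)·k1); k3 = f(s_n + h/2, y_n + (h/2)·k2); k4 = f(s_n + h, y_n + h·k3); y_{n+1} = y_n + (h/6)·(k1 + 2k2 + 2k3 + k4).
s=0.000000, y=0.490000:
  k1 = f(0.000000, 0.490000) = 0.627200
  k2 = f(0.050000, 0.521360) = 0.650991
  k3 = f(0.050000, 0.522550) = 0.651855
  k4 = f(0.100000, 0.555185) = 0.674447
  y ← 0.490000 + (0.1/6)·(k1 + 2k2 + 2k3 + k4) = 0.555122
s=0.100000, y=0.555122:
  k1 = f(0.100000, 0.555122) = 0.674406
  k2 = f(0.150000, 0.588843) = 0.695516
  k3 = f(0.150000, 0.589898) = 0.696140
  k4 = f(0.200000, 0.624736) = 0.715488
  y ← 0.555122 + (0.1/6)·(k1 + 2k2 + 2k3 + k4) = 0.624676
y(0.2) ≈ 0.6247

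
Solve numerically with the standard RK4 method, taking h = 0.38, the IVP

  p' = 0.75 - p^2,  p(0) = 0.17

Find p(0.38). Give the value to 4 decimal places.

0.4190

RK4: k1 = f(t_n, p_n); k2 = f(t_n + h/2, p_n + (h/2)·k1); k3 = f(t_n + h/2, p_n + (h/2)·k2); k4 = f(t_n + h, p_n + h·k3); p_{n+1} = p_n + (h/6)·(k1 + 2k2 + 2k3 + k4).
t=0.000000, p=0.170000:
  k1 = f(0.000000, 0.170000) = 0.721100
  k2 = f(0.190000, 0.307009) = 0.655745
  k3 = f(0.190000, 0.294592) = 0.663216
  k4 = f(0.380000, 0.422022) = 0.571897
  p ← 0.170000 + (0.38/6)·(k1 + 2k2 + 2k3 + k4) = 0.418958
p(0.38) ≈ 0.4190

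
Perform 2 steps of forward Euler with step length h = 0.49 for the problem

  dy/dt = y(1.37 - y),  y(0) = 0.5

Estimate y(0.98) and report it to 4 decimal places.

Euler: y_{n+1} = y_n + h·f(t_n, y_n).
t=0.000000, y=0.500000: f=0.435000 → y ← 0.500000 + 0.49·0.435000 = 0.713150
t=0.490000, y=0.713150: f=0.468433 → y ← 0.713150 + 0.49·0.468433 = 0.942682
y(0.98) ≈ 0.9427

0.9427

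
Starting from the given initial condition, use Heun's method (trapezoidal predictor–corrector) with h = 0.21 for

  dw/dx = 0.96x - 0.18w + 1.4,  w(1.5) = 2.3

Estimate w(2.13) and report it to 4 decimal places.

Heun: k1 = f(x_n, w_n); k2 = f(x_n + h, w_n + h·k1); w_{n+1} = w_n + (h/2)·(k1 + k2).
x=1.500000, w=2.300000:
  k1 = f(1.500000, 2.300000) = 2.426000
  k2 = f(1.710000, 2.809460) = 2.535897
  w ← 2.300000 + (0.21/2)·(2.426000 + 2.535897) = 2.820999
x=1.710000, w=2.820999:
  k1 = f(1.710000, 2.820999) = 2.533820
  k2 = f(1.920000, 3.353101) = 2.639642
  w ← 2.820999 + (0.21/2)·(2.533820 + 2.639642) = 3.364213
x=1.920000, w=3.364213:
  k1 = f(1.920000, 3.364213) = 2.637642
  k2 = f(2.130000, 3.918117) = 2.739539
  w ← 3.364213 + (0.21/2)·(2.637642 + 2.739539) = 3.928817
w(2.13) ≈ 3.9288

3.9288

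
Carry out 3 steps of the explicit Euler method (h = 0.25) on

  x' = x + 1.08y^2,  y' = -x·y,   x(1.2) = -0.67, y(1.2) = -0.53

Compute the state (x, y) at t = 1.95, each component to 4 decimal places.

-0.9144, -0.8929

Euler on (x,y): x_{n+1} = x_n + h·x', y_{n+1} = y_n + h·y'.
1.200000: (-0.670000, -0.530000); f=(-0.366628, -0.355100) → (-0.761657, -0.618775)
1.450000: (-0.761657, -0.618775); f=(-0.348144, -0.471294) → (-0.848693, -0.736599)
1.700000: (-0.848693, -0.736599); f=(-0.262709, -0.625146) → (-0.914370, -0.892885)
(x(1.95), y(1.95)) ≈ (-0.9144, -0.8929)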